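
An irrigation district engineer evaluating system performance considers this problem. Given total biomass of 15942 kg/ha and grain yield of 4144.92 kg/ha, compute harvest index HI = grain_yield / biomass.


HI = grain_yield / biomass
   = 4144.92 / 15942
   = 0.26


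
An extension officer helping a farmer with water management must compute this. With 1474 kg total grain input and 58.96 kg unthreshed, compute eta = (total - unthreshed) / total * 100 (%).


eta = (total - unthreshed) / total * 100
    = (1474 - 58.96) / 1474 * 100
    = 1415.04 / 1474 * 100
    = 96%


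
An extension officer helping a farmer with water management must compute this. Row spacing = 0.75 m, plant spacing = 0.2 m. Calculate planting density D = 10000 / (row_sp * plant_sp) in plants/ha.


D = 10000 / (row_sp * plant_sp)
  = 10000 / (0.75 * 0.2)
  = 10000 / 0.1500
  = 66666.67 plants/ha


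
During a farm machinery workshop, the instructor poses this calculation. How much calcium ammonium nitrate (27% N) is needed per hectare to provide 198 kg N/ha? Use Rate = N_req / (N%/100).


Rate = N_required / (N_content / 100)
     = 198 / (27 / 100)
     = 198 / 0.27
     = 733.33 kg/ha


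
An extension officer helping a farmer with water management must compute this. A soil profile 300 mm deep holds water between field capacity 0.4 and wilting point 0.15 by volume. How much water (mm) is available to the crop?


AW = (FC - WP) * D
   = (0.4 - 0.15) * 300
   = 0.25 * 300
   = 75 mm


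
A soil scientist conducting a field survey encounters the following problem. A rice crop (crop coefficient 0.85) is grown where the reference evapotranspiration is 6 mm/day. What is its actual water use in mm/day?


ETc = Kc * ET0
    = 0.85 * 6
    = 5.10 mm/day


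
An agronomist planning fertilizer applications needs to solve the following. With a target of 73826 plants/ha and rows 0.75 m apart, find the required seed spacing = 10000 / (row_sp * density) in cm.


spacing = 10000 / (row_sp * density)
        = 10000 / (0.75 * 73826)
        = 10000 / 55369.50
        = 0.18060 m = 18.06 cm


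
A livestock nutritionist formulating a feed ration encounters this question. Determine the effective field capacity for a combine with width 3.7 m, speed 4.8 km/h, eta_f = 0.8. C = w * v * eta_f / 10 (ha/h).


C = w * v * eta_f / 10
  = 3.7 * 4.8 * 0.8 / 10
  = 14.21 / 10
  = 1.42 ha/h


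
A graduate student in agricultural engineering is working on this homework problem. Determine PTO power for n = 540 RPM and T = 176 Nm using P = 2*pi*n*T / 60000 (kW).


P = 2*pi*n*T / 60000
  = 2*pi * 540 * 176 / 60000
  = 597153.93 / 60000
  = 9.95 kW


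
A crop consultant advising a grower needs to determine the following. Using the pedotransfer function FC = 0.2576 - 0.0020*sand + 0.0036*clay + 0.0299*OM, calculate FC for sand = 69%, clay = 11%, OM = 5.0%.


FC = 0.2576 - 0.0020*69 + 0.0036*11 + 0.0299*5.0
   = 0.2576 - 0.1380 + 0.0396 + 0.1495
   = 0.3087


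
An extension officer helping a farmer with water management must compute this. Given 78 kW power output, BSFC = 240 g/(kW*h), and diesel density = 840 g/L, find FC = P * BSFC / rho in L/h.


FC = P * BSFC / rho_fuel
   = 78 * 240 / 840
   = 18720 / 840
   = 22.29 L/h


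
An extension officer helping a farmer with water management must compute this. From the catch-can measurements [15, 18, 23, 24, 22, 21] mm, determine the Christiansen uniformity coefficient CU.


xbar = 123 / 6 = 20.500
sum|xi - xbar| = 16
CU = 100 * (1 - 16 / (6 * 20.500))
   = 100 * (1 - 0.1301)
   = 86.99%


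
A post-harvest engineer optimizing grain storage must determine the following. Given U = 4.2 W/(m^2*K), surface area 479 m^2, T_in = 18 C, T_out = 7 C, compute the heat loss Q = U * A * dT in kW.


dT = 18 - (7) = 11 K
Q = U * A * dT
  = 4.2 * 479 * 11
  = 22129.80 W = 22.13 kW


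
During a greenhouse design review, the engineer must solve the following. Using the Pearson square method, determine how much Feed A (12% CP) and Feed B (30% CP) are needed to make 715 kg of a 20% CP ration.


parts_A = CP_b - target = 30 - 20 = 10
parts_B = target - CP_a = 20 - 12 = 8
total_parts = 10 + 8 = 18
Feed A = 715 * 10 / 18 = 397.22 kg
Feed B = 715 * 8 / 18 = 317.78 kg

397.22 kg


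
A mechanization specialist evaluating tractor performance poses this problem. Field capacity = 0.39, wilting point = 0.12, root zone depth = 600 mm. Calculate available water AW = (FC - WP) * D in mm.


AW = (FC - WP) * D
   = (0.39 - 0.12) * 600
   = 0.27 * 600
   = 162 mm


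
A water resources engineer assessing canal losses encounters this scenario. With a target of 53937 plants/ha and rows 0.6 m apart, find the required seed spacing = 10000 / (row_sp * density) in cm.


spacing = 10000 / (row_sp * density)
        = 10000 / (0.6 * 53937)
        = 10000 / 32362.20
        = 0.30900 m = 30.90 cm


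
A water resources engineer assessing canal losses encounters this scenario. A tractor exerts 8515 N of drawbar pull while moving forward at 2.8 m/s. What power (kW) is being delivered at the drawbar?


P = F * v / 1000
  = 8515 * 2.8 / 1000
  = 23842 / 1000
  = 23.84 kW


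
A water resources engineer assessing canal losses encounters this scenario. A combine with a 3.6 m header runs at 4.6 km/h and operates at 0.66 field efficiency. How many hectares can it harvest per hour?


C = w * v * eta_f / 10
  = 3.6 * 4.6 * 0.66 / 10
  = 10.93 / 10
  = 1.09 ha/h


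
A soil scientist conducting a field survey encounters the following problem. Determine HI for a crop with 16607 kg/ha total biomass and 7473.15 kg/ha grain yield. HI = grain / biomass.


HI = grain_yield / biomass
   = 7473.15 / 16607
   = 0.45


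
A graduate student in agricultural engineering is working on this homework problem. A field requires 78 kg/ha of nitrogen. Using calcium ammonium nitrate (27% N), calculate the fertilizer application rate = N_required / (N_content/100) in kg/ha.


Rate = N_required / (N_content / 100)
     = 78 / (27 / 100)
     = 78 / 0.27
     = 288.89 kg/ha


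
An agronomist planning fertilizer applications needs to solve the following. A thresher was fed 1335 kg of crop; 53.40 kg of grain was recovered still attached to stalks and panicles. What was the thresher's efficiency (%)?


eta = (total - unthreshed) / total * 100
    = (1335 - 53.40) / 1335 * 100
    = 1281.60 / 1335 * 100
    = 96%


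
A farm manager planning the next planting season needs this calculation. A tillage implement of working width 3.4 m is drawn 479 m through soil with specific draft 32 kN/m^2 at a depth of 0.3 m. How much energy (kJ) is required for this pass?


E = k * d * w * L
  = 32 * 0.3 * 3.4 * 479
  = 15634.56 kJ


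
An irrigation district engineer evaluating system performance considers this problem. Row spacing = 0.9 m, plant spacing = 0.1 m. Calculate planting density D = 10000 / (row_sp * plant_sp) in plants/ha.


D = 10000 / (row_sp * plant_sp)
  = 10000 / (0.9 * 0.1)
  = 10000 / 0.0900
  = 111111.11 plants/ha


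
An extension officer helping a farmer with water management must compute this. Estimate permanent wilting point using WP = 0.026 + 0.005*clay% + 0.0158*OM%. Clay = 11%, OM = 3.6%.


WP = 0.026 + 0.005*11 + 0.0158*3.6
   = 0.026 + 0.0550 + 0.0569
   = 0.1379


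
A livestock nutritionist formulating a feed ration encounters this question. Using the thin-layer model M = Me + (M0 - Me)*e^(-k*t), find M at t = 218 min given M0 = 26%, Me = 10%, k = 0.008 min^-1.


M = Me + (M0 - Me) * e^(-k*t)
  = 10 + (26 - 10) * e^(-0.008*218)
  = 10 + 16 * e^(-1.744)
  = 10 + 16 * 0.17482
  = 10 + 2.7971
  = 12.80%


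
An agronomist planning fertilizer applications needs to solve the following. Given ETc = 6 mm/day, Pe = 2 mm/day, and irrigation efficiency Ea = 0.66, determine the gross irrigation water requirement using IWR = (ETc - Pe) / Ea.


IWR = (ETc - Pe) / Ea
    = (6 - 2) / 0.66
    = 4 / 0.66
    = 6.06 mm/day


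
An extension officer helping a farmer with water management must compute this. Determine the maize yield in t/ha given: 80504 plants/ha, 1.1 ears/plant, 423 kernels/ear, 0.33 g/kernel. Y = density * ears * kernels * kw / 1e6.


Y = density * ears * kernels * kw
  = 80504 * 1.1 * 423 * 0.33 g/ha
  = 12361308.70 g/ha
  = 12361.31 kg/ha = 12.36 t/ha


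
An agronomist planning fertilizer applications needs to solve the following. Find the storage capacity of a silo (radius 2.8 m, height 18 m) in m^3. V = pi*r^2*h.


V = pi * r^2 * h
  = pi * 2.8^2 * 18
  = pi * 7.84 * 18
  = 443.34 m^3


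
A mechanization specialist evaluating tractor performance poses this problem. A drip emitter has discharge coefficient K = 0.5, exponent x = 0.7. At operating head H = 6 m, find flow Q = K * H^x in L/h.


Q = K * H^x
  = 0.5 * 6^0.7
  = 0.5 * 3.5051
  = 1.75 L/h


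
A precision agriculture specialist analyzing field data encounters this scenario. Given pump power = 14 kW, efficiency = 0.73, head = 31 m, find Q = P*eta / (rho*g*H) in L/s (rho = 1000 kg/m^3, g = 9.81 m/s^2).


Q = (P * 1000 * eta) / (rho * g * H)
  = (14 * 1000 * 0.73) / (1000 * 9.81 * 31)
  = 10220 / 304110
  = 0.03361 m^3/s = 33.61 L/s


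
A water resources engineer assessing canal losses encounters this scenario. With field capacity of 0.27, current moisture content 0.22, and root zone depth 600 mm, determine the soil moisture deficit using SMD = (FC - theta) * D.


SMD = (FC - theta) * D
    = (0.27 - 0.22) * 600
    = 0.050 * 600
    = 30 mm


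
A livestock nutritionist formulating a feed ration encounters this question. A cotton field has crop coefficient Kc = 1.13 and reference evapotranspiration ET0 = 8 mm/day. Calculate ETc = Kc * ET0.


ETc = Kc * ET0
    = 1.13 * 8
    = 9.04 mm/day


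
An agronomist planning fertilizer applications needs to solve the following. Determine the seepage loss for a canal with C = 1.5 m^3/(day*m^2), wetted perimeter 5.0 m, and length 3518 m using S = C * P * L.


S = C * P * L
  = 1.5 * 5.0 * 3518
  = 26385 m^3/day


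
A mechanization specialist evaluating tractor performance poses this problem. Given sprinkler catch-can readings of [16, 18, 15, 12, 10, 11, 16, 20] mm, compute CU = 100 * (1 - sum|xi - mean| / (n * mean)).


xbar = 118 / 8 = 14.750
sum|xi - xbar| = 22.500
CU = 100 * (1 - 22.500 / (8 * 14.750))
   = 100 * (1 - 0.1907)
   = 80.93%


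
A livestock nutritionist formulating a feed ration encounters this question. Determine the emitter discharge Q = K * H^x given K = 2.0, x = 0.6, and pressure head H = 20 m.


Q = K * H^x
  = 2.0 * 20^0.6
  = 2.0 * 6.0342
  = 12.07 L/h


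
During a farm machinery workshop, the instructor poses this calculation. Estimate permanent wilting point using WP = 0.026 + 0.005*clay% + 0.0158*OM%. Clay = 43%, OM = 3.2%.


WP = 0.026 + 0.005*43 + 0.0158*3.2
   = 0.026 + 0.2150 + 0.0506
   = 0.2916


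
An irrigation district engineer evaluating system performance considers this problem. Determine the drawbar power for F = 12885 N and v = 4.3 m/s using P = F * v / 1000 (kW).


P = F * v / 1000
  = 12885 * 4.3 / 1000
  = 55405.50 / 1000
  = 55.41 kW


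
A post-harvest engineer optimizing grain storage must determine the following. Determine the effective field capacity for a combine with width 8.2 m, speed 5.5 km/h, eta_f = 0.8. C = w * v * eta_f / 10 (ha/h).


C = w * v * eta_f / 10
  = 8.2 * 5.5 * 0.8 / 10
  = 36.08 / 10
  = 3.61 ha/h


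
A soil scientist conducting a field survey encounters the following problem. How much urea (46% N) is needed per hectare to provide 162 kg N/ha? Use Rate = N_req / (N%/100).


Rate = N_required / (N_content / 100)
     = 162 / (46 / 100)
     = 162 / 0.46
     = 352.17 kg/ha


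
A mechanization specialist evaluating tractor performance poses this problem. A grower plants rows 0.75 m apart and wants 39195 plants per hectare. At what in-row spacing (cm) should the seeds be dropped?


spacing = 10000 / (row_sp * density)
        = 10000 / (0.75 * 39195)
        = 10000 / 29396.25
        = 0.34018 m = 34.02 cm


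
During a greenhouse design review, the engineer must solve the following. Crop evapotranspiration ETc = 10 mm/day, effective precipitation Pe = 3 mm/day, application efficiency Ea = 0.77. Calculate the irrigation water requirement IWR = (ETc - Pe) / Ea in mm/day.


IWR = (ETc - Pe) / Ea
    = (10 - 3) / 0.77
    = 7 / 0.77
    = 9.09 mm/day


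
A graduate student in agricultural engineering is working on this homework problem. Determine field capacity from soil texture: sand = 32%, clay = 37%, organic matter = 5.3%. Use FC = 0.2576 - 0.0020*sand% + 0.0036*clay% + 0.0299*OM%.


FC = 0.2576 - 0.0020*32 + 0.0036*37 + 0.0299*5.3
   = 0.2576 - 0.0640 + 0.1332 + 0.1585
   = 0.4853


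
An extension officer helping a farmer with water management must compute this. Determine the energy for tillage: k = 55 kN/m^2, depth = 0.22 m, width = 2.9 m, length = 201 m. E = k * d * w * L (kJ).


E = k * d * w * L
  = 55 * 0.22 * 2.9 * 201
  = 7053.09 kJ


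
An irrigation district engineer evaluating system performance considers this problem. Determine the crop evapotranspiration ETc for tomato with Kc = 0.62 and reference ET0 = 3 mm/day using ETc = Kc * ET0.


ETc = Kc * ET0
    = 0.62 * 3
    = 1.86 mm/day


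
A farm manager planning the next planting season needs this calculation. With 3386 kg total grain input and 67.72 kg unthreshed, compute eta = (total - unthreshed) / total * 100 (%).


eta = (total - unthreshed) / total * 100
    = (3386 - 67.72) / 3386 * 100
    = 3318.28 / 3386 * 100
    = 98%


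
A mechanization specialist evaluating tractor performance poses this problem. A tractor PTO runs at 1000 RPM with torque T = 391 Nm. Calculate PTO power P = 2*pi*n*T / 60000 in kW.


P = 2*pi*n*T / 60000
  = 2*pi * 1000 * 391 / 60000
  = 2456725.46 / 60000
  = 40.95 kW


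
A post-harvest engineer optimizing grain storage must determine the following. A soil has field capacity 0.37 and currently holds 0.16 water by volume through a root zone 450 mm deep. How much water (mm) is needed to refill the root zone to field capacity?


SMD = (FC - theta) * D
    = (0.37 - 0.16) * 450
    = 0.210 * 450
    = 94.50 mm


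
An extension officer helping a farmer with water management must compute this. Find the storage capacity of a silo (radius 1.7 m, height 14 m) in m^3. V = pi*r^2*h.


V = pi * r^2 * h
  = pi * 1.7^2 * 14
  = pi * 2.89 * 14
  = 127.11 m^3


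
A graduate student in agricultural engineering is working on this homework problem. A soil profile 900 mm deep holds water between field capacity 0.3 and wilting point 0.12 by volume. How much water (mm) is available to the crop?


AW = (FC - WP) * D
   = (0.3 - 0.12) * 900
   = 0.18 * 900
   = 162 mm


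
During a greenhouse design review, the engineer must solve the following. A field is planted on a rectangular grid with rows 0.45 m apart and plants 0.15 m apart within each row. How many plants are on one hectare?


D = 10000 / (row_sp * plant_sp)
  = 10000 / (0.45 * 0.15)
  = 10000 / 0.0675
  = 148148.15 plants/ha


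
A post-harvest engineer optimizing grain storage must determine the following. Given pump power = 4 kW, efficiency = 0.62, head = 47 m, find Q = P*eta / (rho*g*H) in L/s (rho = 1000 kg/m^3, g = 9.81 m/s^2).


Q = (P * 1000 * eta) / (rho * g * H)
  = (4 * 1000 * 0.62) / (1000 * 9.81 * 47)
  = 2480 / 461070
  = 0.00538 m^3/s = 5.38 L/s


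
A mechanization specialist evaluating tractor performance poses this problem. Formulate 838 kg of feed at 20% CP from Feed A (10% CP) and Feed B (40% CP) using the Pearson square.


parts_A = CP_b - target = 40 - 20 = 20
parts_B = target - CP_a = 20 - 10 = 10
total_parts = 20 + 10 = 30
Feed A = 838 * 20 / 30 = 558.67 kg
Feed B = 838 * 10 / 30 = 279.33 kg

558.67 kg


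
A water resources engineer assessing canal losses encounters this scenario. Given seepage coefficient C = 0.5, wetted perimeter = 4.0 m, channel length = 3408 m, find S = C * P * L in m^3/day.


S = C * P * L
  = 0.5 * 4.0 * 3408
  = 6816 m^3/day


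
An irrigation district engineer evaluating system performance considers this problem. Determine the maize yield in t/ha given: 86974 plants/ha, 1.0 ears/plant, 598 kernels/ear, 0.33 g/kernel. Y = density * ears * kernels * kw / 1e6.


Y = density * ears * kernels * kw
  = 86974 * 1.0 * 598 * 0.33 g/ha
  = 17163449.16 g/ha
  = 17163.45 kg/ha = 17.16 t/ha


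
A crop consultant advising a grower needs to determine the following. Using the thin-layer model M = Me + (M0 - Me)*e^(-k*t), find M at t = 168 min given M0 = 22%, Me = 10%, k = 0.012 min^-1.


M = Me + (M0 - Me) * e^(-k*t)
  = 10 + (22 - 10) * e^(-0.012*168)
  = 10 + 12 * e^(-2.016)
  = 10 + 12 * 0.13319
  = 10 + 1.5982
  = 11.60%


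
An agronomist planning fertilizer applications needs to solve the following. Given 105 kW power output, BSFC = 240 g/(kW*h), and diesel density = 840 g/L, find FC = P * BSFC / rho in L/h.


FC = P * BSFC / rho_fuel
   = 105 * 240 / 840
   = 25200 / 840
   = 30 L/h


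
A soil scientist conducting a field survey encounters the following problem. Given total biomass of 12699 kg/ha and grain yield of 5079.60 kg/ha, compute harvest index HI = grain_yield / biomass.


HI = grain_yield / biomass
   = 5079.60 / 12699
   = 0.40


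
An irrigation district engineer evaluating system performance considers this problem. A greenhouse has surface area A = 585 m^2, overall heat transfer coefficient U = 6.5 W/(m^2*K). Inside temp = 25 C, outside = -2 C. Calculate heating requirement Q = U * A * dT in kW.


dT = 25 - (-2) = 27 K
Q = U * A * dT
  = 6.5 * 585 * 27
  = 102667.50 W = 102.67 kW


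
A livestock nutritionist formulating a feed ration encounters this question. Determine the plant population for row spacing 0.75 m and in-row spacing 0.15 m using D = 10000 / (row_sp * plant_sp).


D = 10000 / (row_sp * plant_sp)
  = 10000 / (0.75 * 0.15)
  = 10000 / 0.1125
  = 88888.89 plants/ha


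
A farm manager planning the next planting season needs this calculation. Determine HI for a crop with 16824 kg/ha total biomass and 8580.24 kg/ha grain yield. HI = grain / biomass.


HI = grain_yield / biomass
   = 8580.24 / 16824
   = 0.51


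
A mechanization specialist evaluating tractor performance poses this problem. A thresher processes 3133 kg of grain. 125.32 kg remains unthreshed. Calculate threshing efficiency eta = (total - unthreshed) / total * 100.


eta = (total - unthreshed) / total * 100
    = (3133 - 125.32) / 3133 * 100
    = 3007.68 / 3133 * 100
    = 96%


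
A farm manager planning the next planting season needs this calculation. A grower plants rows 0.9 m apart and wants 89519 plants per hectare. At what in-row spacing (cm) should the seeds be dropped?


spacing = 10000 / (row_sp * density)
        = 10000 / (0.9 * 89519)
        = 10000 / 80567.10
        = 0.12412 m = 12.41 cm


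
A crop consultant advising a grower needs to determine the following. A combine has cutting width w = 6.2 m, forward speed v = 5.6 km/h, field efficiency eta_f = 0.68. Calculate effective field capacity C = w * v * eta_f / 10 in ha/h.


C = w * v * eta_f / 10
  = 6.2 * 5.6 * 0.68 / 10
  = 23.61 / 10
  = 2.36 ha/h


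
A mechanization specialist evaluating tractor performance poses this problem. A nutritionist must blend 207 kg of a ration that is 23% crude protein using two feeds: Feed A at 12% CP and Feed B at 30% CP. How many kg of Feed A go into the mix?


parts_A = CP_b - target = 30 - 23 = 7
parts_B = target - CP_a = 23 - 12 = 11
total_parts = 7 + 11 = 18
Feed A = 207 * 7 / 18 = 80.50 kg
Feed B = 207 * 11 / 18 = 126.50 kg

80.50 kg


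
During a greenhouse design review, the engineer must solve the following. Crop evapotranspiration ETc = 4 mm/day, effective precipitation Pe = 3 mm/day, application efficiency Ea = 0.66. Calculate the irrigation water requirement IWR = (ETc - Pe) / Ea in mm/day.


IWR = (ETc - Pe) / Ea
    = (4 - 3) / 0.66
    = 1 / 0.66
    = 1.52 mm/day


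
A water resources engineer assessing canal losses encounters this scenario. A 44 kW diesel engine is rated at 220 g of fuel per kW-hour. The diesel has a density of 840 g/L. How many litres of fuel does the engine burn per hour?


FC = P * BSFC / rho_fuel
   = 44 * 220 / 840
   = 9680 / 840
   = 11.52 L/h


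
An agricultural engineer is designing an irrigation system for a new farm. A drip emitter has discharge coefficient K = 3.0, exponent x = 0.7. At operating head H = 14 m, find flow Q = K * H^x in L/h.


Q = K * H^x
  = 3.0 * 14^0.7
  = 3.0 * 6.3429
  = 19.03 L/h


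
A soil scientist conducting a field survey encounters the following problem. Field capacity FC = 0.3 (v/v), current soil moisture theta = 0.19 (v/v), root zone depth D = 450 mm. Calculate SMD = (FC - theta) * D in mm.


SMD = (FC - theta) * D
    = (0.3 - 0.19) * 450
    = 0.110 * 450
    = 49.50 mm


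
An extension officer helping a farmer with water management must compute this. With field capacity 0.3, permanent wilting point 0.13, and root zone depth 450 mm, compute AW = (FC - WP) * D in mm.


AW = (FC - WP) * D
   = (0.3 - 0.13) * 450
   = 0.17 * 450
   = 76.50 mm


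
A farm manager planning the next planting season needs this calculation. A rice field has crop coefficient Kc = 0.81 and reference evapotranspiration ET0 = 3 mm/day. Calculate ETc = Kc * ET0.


ETc = Kc * ET0
    = 0.81 * 3
    = 2.43 mm/day


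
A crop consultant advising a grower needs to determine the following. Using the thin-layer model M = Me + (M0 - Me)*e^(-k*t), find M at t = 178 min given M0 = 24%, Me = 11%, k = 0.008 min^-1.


M = Me + (M0 - Me) * e^(-k*t)
  = 11 + (24 - 11) * e^(-0.008*178)
  = 11 + 13 * e^(-1.424)
  = 11 + 13 * 0.24075
  = 11 + 3.1297
  = 14.13%


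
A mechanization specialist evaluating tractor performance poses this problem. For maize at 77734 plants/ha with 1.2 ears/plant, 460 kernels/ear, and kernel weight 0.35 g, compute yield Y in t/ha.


Y = density * ears * kernels * kw
  = 77734 * 1.2 * 460 * 0.35 g/ha
  = 15018208.80 g/ha
  = 15018.21 kg/ha = 15.02 t/ha


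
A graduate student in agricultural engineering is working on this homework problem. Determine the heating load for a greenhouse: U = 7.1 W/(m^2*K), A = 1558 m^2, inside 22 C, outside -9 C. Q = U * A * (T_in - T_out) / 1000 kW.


dT = 22 - (-9) = 31 K
Q = U * A * dT
  = 7.1 * 1558 * 31
  = 342915.80 W = 342.92 kW


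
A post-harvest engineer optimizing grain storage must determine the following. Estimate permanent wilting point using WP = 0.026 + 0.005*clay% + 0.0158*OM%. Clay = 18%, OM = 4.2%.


WP = 0.026 + 0.005*18 + 0.0158*4.2
   = 0.026 + 0.0900 + 0.0664
   = 0.1824


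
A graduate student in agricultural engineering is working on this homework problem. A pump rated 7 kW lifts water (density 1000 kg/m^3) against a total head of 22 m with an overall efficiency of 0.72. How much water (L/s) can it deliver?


Q = (P * 1000 * eta) / (rho * g * H)
  = (7 * 1000 * 0.72) / (1000 * 9.81 * 22)
  = 5040 / 215820
  = 0.02335 m^3/s = 23.35 L/s


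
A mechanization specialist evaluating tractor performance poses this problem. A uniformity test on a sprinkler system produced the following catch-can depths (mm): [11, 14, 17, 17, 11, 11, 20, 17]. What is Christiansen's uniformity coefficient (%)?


xbar = 118 / 8 = 14.750
sum|xi - xbar| = 24
CU = 100 * (1 - 24 / (8 * 14.750))
   = 100 * (1 - 0.2034)
   = 79.66%


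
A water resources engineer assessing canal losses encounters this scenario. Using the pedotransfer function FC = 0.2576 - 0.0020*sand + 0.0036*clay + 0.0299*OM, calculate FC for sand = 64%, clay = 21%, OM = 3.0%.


FC = 0.2576 - 0.0020*64 + 0.0036*21 + 0.0299*3.0
   = 0.2576 - 0.1280 + 0.0756 + 0.0897
   = 0.2949


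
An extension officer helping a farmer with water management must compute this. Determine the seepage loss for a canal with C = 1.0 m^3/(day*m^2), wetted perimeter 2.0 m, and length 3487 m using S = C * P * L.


S = C * P * L
  = 1.0 * 2.0 * 3487
  = 6974 m^3/day


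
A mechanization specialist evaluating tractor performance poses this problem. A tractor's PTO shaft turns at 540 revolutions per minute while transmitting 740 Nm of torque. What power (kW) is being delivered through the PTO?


P = 2*pi*n*T / 60000
  = 2*pi * 540 * 740 / 60000
  = 2510760.85 / 60000
  = 41.85 kW


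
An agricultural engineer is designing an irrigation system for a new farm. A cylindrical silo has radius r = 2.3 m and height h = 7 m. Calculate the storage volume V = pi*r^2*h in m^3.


V = pi * r^2 * h
  = pi * 2.3^2 * 7
  = pi * 5.29 * 7
  = 116.33 m^3


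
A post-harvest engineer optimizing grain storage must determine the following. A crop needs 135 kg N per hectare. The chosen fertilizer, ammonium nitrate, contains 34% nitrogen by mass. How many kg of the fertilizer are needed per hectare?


Rate = N_required / (N_content / 100)
     = 135 / (34 / 100)
     = 135 / 0.34
     = 397.06 kg/ha


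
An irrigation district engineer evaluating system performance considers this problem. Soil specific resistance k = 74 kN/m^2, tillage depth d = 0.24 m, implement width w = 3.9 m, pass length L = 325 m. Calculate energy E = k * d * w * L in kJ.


E = k * d * w * L
  = 74 * 0.24 * 3.9 * 325
  = 22510.80 kJ


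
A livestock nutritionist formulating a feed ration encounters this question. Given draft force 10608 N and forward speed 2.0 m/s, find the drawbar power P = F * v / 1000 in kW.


P = F * v / 1000
  = 10608 * 2.0 / 1000
  = 21216 / 1000
  = 21.22 kW


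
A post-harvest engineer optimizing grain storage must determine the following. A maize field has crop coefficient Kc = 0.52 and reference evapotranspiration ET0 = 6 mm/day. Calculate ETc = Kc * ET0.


ETc = Kc * ET0
    = 0.52 * 6
    = 3.12 mm/day


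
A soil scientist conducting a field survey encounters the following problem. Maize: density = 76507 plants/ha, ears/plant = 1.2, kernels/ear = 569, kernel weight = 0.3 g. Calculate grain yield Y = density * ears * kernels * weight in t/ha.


Y = density * ears * kernels * kw
  = 76507 * 1.2 * 569 * 0.3 g/ha
  = 15671693.88 g/ha
  = 15671.69 kg/ha = 15.67 t/ha


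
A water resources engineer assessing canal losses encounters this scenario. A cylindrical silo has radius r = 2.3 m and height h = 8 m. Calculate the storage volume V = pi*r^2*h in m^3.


V = pi * r^2 * h
  = pi * 2.3^2 * 8
  = pi * 5.29 * 8
  = 132.95 m^3


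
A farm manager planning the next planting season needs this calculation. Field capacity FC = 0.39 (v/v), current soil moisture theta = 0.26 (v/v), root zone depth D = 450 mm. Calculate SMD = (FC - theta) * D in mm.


SMD = (FC - theta) * D
    = (0.39 - 0.26) * 450
    = 0.130 * 450
    = 58.50 mm


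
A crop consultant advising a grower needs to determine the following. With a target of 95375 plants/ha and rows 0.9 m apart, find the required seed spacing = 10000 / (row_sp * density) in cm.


spacing = 10000 / (row_sp * density)
        = 10000 / (0.9 * 95375)
        = 10000 / 85837.50
        = 0.11650 m = 11.65 cm


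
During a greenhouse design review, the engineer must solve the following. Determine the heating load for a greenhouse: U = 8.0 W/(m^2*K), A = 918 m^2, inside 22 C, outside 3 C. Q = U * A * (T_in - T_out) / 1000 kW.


dT = 22 - (3) = 19 K
Q = U * A * dT
  = 8.0 * 918 * 19
  = 139536 W = 139.54 kW


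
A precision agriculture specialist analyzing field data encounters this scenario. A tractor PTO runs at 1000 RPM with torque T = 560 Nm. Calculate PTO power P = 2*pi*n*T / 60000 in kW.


P = 2*pi*n*T / 60000
  = 2*pi * 1000 * 560 / 60000
  = 3518583.77 / 60000
  = 58.64 kW


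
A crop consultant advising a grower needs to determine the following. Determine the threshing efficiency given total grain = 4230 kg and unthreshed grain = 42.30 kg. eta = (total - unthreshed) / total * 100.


eta = (total - unthreshed) / total * 100
    = (4230 - 42.30) / 4230 * 100
    = 4187.70 / 4230 * 100
    = 99%


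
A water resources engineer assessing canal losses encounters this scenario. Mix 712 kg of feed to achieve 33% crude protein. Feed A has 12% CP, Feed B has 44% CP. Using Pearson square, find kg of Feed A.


parts_A = CP_b - target = 44 - 33 = 11
parts_B = target - CP_a = 33 - 12 = 21
total_parts = 11 + 21 = 32
Feed A = 712 * 11 / 32 = 244.75 kg
Feed B = 712 * 21 / 32 = 467.25 kg

244.75 kg


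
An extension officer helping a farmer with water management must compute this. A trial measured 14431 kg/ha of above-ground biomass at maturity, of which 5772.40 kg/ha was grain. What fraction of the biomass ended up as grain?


HI = grain_yield / biomass
   = 5772.40 / 14431
   = 0.40


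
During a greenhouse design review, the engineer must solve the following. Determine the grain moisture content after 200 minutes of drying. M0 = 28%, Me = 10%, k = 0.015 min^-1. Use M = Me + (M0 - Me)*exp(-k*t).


M = Me + (M0 - Me) * e^(-k*t)
  = 10 + (28 - 10) * e^(-0.015*200)
  = 10 + 18 * e^(-3)
  = 10 + 18 * 0.04979
  = 10 + 0.8962
  = 10.90%


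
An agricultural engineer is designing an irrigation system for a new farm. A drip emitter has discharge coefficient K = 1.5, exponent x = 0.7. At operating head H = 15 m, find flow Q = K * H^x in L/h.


Q = K * H^x
  = 1.5 * 15^0.7
  = 1.5 * 6.6568
  = 9.99 L/h


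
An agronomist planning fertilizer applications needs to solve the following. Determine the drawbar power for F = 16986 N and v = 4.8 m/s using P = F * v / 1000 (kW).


P = F * v / 1000
  = 16986 * 4.8 / 1000
  = 81532.80 / 1000
  = 81.53 kW


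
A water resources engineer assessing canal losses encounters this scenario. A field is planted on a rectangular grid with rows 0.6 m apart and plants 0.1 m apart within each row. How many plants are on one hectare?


D = 10000 / (row_sp * plant_sp)
  = 10000 / (0.6 * 0.1)
  = 10000 / 0.0600
  = 166666.67 plants/ha


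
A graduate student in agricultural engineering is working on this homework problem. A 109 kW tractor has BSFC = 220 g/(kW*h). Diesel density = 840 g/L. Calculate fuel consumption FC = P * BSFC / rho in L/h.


FC = P * BSFC / rho_fuel
   = 109 * 220 / 840
   = 23980 / 840
   = 28.55 L/h


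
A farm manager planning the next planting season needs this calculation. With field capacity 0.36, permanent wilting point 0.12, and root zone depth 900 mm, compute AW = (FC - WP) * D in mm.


AW = (FC - WP) * D
   = (0.36 - 0.12) * 900
   = 0.24 * 900
   = 216 mm


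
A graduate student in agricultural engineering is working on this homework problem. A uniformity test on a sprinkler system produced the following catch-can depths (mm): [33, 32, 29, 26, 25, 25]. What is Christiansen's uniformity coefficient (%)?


xbar = 170 / 6 = 28.333
sum|xi - xbar| = 18
CU = 100 * (1 - 18 / (6 * 28.333))
   = 100 * (1 - 0.1059)
   = 89.41%


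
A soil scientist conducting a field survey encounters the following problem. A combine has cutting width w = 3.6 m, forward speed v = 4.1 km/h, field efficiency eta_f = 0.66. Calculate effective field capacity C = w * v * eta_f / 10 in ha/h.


C = w * v * eta_f / 10
  = 3.6 * 4.1 * 0.66 / 10
  = 9.74 / 10
  = 0.97 ha/h


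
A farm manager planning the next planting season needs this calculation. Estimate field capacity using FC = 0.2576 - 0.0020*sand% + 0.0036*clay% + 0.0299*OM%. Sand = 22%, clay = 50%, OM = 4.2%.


FC = 0.2576 - 0.0020*22 + 0.0036*50 + 0.0299*4.2
   = 0.2576 - 0.0440 + 0.1800 + 0.1256
   = 0.5192


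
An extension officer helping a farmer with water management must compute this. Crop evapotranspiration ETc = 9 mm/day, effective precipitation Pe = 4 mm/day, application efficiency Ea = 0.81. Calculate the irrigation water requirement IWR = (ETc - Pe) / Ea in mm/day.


IWR = (ETc - Pe) / Ea
    = (9 - 4) / 0.81
    = 5 / 0.81
    = 6.17 mm/day


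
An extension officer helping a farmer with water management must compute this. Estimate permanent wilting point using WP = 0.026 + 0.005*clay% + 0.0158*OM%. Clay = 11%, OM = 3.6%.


WP = 0.026 + 0.005*11 + 0.0158*3.6
   = 0.026 + 0.0550 + 0.0569
   = 0.1379


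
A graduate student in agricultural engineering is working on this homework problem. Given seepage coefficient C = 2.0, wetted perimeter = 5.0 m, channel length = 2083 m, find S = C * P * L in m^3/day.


S = C * P * L
  = 2.0 * 5.0 * 2083
  = 20830 m^3/day


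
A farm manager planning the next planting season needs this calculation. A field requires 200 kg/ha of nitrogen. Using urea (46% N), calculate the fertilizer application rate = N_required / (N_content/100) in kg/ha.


Rate = N_required / (N_content / 100)
     = 200 / (46 / 100)
     = 200 / 0.46
     = 434.78 kg/ha


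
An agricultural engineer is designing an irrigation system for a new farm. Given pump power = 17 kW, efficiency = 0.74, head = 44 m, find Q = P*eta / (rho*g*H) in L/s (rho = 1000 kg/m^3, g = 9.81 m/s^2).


Q = (P * 1000 * eta) / (rho * g * H)
  = (17 * 1000 * 0.74) / (1000 * 9.81 * 44)
  = 12580 / 431640
  = 0.02914 m^3/s = 29.14 L/s


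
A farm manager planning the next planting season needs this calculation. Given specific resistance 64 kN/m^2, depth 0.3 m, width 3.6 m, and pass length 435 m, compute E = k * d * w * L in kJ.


E = k * d * w * L
  = 64 * 0.3 * 3.6 * 435
  = 30067.20 kJ


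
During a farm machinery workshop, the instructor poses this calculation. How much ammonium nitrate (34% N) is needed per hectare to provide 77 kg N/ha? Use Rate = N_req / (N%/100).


Rate = N_required / (N_content / 100)
     = 77 / (34 / 100)
     = 77 / 0.34
     = 226.47 kg/ha


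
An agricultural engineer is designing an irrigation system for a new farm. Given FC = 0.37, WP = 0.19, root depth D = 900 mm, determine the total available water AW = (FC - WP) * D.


AW = (FC - WP) * D
   = (0.37 - 0.19) * 900
   = 0.18 * 900
   = 162 mm


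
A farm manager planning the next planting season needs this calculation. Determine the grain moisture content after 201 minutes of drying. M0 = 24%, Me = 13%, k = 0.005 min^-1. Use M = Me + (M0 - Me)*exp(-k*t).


M = Me + (M0 - Me) * e^(-k*t)
  = 13 + (24 - 13) * e^(-0.005*201)
  = 13 + 11 * e^(-1.005)
  = 13 + 11 * 0.36604
  = 13 + 4.0265
  = 17.03%


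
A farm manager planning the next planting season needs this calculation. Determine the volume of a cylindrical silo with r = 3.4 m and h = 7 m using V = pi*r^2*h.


V = pi * r^2 * h
  = pi * 3.4^2 * 7
  = pi * 11.56 * 7
  = 254.22 m^3


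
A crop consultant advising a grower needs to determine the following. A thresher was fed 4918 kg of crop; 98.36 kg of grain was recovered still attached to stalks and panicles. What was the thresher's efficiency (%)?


eta = (total - unthreshed) / total * 100
    = (4918 - 98.36) / 4918 * 100
    = 4819.64 / 4918 * 100
    = 98%


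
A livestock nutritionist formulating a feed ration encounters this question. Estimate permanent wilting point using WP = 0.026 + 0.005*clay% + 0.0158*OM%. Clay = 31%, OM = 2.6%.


WP = 0.026 + 0.005*31 + 0.0158*2.6
   = 0.026 + 0.1550 + 0.0411
   = 0.2221


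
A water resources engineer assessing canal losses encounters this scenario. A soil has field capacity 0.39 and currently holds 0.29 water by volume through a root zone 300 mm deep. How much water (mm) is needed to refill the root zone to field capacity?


SMD = (FC - theta) * D
    = (0.39 - 0.29) * 300
    = 0.100 * 300
    = 30 mm


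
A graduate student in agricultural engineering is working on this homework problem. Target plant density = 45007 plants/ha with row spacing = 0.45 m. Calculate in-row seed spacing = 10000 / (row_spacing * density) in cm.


spacing = 10000 / (row_sp * density)
        = 10000 / (0.45 * 45007)
        = 10000 / 20253.15
        = 0.49375 m = 49.38 cm


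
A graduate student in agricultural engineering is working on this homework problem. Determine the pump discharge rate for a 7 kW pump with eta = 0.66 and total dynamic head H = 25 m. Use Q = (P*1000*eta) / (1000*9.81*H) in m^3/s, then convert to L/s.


Q = (P * 1000 * eta) / (rho * g * H)
  = (7 * 1000 * 0.66) / (1000 * 9.81 * 25)
  = 4620 / 245250
  = 0.01884 m^3/s = 18.84 L/s


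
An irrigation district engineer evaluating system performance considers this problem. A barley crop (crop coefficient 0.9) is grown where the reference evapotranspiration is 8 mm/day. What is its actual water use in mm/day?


ETc = Kc * ET0
    = 0.9 * 8
    = 7.20 mm/day


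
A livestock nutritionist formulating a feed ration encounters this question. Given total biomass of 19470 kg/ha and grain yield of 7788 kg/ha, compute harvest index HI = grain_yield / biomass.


HI = grain_yield / biomass
   = 7788 / 19470
   = 0.40


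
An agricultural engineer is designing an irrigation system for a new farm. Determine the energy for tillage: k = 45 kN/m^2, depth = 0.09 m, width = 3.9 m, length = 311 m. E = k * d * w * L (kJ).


E = k * d * w * L
  = 45 * 0.09 * 3.9 * 311
  = 4912.25 kJ


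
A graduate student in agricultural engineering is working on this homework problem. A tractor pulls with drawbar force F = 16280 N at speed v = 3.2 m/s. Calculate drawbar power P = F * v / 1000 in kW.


P = F * v / 1000
  = 16280 * 3.2 / 1000
  = 52096 / 1000
  = 52.10 kW


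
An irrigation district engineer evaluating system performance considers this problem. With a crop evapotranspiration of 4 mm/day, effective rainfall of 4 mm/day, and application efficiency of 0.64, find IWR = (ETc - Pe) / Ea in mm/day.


IWR = (ETc - Pe) / Ea
    = (4 - 4) / 0.64
    = 0 / 0.64
    = 0 mm/day


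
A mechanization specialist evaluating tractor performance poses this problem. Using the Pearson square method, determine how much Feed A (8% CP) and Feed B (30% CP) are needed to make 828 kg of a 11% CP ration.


parts_A = CP_b - target = 30 - 11 = 19
parts_B = target - CP_a = 11 - 8 = 3
total_parts = 19 + 3 = 22
Feed A = 828 * 19 / 22 = 715.09 kg
Feed B = 828 * 3 / 22 = 112.91 kg

715.09 kg


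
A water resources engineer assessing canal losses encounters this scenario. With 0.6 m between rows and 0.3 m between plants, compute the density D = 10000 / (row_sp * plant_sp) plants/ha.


D = 10000 / (row_sp * plant_sp)
  = 10000 / (0.6 * 0.3)
  = 10000 / 0.1800
  = 55555.56 plants/ha


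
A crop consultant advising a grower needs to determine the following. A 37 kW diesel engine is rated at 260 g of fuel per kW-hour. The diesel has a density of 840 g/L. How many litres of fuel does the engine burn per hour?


FC = P * BSFC / rho_fuel
   = 37 * 260 / 840
   = 9620 / 840
   = 11.45 L/h


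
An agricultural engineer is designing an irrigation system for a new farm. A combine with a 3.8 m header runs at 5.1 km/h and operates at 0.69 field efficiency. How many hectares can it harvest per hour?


C = w * v * eta_f / 10
  = 3.8 * 5.1 * 0.69 / 10
  = 13.37 / 10
  = 1.34 ha/h


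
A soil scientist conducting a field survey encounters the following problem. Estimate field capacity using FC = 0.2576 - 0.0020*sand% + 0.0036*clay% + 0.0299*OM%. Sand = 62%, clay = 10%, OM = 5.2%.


FC = 0.2576 - 0.0020*62 + 0.0036*10 + 0.0299*5.2
   = 0.2576 - 0.1240 + 0.0360 + 0.1555
   = 0.3251


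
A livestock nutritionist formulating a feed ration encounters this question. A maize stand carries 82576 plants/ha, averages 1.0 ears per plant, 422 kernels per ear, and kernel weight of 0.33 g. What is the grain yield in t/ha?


Y = density * ears * kernels * kw
  = 82576 * 1.0 * 422 * 0.33 g/ha
  = 11499533.76 g/ha
  = 11499.53 kg/ha = 11.50 t/ha


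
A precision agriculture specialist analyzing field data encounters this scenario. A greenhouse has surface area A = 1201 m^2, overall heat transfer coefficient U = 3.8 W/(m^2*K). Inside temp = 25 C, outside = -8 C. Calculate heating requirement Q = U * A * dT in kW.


dT = 25 - (-8) = 33 K
Q = U * A * dT
  = 3.8 * 1201 * 33
  = 150605.40 W = 150.61 kW
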